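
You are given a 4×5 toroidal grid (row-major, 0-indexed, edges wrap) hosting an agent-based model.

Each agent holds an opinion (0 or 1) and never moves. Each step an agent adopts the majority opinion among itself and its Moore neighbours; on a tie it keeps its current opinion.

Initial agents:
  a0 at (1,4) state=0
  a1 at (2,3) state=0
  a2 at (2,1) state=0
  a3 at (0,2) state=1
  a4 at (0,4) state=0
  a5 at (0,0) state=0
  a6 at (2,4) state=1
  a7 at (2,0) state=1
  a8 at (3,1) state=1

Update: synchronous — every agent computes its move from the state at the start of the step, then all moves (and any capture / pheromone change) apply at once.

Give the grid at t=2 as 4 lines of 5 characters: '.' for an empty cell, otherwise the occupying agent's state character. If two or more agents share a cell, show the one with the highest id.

0.1.0
....0
11.01
.1...

t=1: a0@(1,4):0 a1@(2,3):0 a2@(2,1):1 a3@(0,2):1 a4@(0,4):0 a5@(0,0):0 a6@(2,4):1 a7@(2,0):1 a8@(3,1):1
t=2: (unchanged — steady state)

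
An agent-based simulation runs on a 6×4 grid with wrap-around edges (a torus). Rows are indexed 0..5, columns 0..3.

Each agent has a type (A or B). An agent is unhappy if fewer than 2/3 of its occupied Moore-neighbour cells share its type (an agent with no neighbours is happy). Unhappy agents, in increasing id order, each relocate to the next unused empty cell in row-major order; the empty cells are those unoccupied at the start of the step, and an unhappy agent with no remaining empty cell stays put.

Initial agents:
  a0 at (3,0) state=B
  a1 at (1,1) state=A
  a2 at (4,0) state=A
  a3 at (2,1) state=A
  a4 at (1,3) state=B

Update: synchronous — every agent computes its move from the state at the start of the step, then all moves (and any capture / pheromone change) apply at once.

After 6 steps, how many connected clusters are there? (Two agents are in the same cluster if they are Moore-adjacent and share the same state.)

3

t=1: a0@(0,0):B a1@(1,1):A a2@(0,1):A a3@(0,2):A a4@(1,3):B
t=2: a0@(0,3):B a1@(1,1):A a2@(0,1):A a3@(0,2):A a4@(1,0):B
t=3: a0@(0,0):B a1@(1,1):A a2@(0,1):A a3@(0,2):A a4@(1,2):B
t=4: a0@(0,3):B a1@(1,0):A a2@(1,3):A a3@(0,2):A a4@(2,0):B
t=5: a0@(0,0):B a1@(0,1):A a2@(1,1):A a3@(1,2):A a4@(2,1):B
t=6: a0@(0,2):B a1@(0,1):A a2@(0,3):A a3@(1,2):A a4@(1,0):B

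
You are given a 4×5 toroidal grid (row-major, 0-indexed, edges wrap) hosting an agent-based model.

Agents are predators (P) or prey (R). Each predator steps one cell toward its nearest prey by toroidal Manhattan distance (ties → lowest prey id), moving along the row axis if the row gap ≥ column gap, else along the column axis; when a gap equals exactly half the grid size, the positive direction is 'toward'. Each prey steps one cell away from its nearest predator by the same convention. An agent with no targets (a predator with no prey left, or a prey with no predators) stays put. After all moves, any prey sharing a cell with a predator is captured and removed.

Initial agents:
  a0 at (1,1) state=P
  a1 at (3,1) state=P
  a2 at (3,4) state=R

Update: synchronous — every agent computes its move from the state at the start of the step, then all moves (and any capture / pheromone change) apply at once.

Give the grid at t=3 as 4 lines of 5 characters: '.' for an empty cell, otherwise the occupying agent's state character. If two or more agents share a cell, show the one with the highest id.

..R..
.....
.....
..PP.

t=1: a0@(2,1):P a1@(3,0):P a2@(3,3):R
t=2: a0@(2,2):P a1@(3,4):P a2@(3,2):R
t=3: a0@(3,2):P a1@(3,3):P a2@(0,2):R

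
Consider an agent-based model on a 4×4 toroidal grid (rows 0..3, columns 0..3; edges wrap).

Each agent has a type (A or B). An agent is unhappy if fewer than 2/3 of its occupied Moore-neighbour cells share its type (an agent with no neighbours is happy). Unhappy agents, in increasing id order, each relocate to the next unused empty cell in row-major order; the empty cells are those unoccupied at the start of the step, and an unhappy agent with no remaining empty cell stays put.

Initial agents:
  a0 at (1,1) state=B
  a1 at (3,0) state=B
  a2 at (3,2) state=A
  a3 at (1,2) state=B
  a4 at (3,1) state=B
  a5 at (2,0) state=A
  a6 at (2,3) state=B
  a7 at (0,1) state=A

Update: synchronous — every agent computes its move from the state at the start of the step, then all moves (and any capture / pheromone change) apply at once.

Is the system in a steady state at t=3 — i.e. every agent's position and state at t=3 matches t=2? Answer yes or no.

t=1: a0@(0,0):B a1@(0,2):B a2@(0,3):A a3@(1,2):B a4@(1,0):B a5@(1,3):A a6@(2,1):B a7@(2,2):A
t=2: a0@(0,1):B a1@(1,1):B a2@(2,0):A a3@(2,3):B a4@(3,0):B a5@(3,1):A a6@(2,1):B a7@(3,2):A
t=3: a0@(0,0):B a1@(1,1):B a2@(0,2):A a3@(0,3):B a4@(1,0):B a5@(1,2):A a6@(1,3):B a7@(2,2):A

no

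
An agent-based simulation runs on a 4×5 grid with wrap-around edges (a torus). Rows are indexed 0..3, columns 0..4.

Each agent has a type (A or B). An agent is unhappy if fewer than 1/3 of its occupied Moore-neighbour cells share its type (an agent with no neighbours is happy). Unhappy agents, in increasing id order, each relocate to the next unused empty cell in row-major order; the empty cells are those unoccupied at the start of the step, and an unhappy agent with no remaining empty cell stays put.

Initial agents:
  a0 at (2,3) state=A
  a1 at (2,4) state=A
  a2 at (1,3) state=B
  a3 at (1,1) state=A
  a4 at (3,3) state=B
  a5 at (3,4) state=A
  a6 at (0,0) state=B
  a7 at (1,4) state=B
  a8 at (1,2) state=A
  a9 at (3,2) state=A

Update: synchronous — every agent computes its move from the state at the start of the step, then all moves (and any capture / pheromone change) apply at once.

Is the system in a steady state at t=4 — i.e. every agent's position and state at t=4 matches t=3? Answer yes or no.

yes

t=1: a0@(2,3):A a1@(2,4):A a2@(0,1):B a3@(1,1):A a4@(0,2):B a5@(3,4):A a6@(0,0):B a7@(1,4):B a8@(1,2):A a9@(3,2):A
t=2: a0@(2,3):A a1@(2,4):A a2@(0,1):B a3@(0,3):A a4@(0,4):B a5@(3,4):A a6@(0,0):B a7@(1,4):B a8@(1,2):A a9@(3,2):A
t=3: (unchanged — steady state)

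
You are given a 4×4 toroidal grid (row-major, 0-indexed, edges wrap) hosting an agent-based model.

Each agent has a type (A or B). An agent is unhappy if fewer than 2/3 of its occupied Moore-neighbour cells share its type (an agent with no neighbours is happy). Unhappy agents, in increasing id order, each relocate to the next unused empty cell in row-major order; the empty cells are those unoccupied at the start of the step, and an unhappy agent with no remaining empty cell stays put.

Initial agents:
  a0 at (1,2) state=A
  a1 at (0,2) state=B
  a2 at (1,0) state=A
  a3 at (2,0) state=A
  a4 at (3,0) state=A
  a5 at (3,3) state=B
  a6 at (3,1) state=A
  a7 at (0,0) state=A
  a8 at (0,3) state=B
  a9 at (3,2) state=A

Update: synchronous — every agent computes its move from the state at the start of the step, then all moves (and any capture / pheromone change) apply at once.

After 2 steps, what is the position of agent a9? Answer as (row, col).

(3, 2)

t=1: a0@(0,1):A a1@(1,1):B a2@(1,0):A a3@(2,0):A a4@(1,3):A a5@(2,1):B a6@(3,1):A a7@(2,2):A a8@(2,3):B a9@(3,2):A
t=2: a0@(0,1):A a1@(0,0):B a2@(0,2):A a3@(0,3):A a4@(1,3):A a5@(1,2):B a6@(3,1):A a7@(3,0):A a8@(3,3):B a9@(3,2):A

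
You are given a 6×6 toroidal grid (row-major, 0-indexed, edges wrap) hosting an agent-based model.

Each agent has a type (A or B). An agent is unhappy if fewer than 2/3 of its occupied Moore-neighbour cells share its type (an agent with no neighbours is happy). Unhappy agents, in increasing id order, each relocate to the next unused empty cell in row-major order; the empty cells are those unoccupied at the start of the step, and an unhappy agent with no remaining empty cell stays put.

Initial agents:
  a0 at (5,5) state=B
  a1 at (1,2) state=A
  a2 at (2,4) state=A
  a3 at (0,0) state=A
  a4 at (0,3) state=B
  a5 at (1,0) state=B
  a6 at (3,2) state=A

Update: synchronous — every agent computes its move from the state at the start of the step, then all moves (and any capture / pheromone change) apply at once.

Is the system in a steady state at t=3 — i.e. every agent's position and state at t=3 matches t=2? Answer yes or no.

t=1: a0@(0,1):B a1@(0,2):A a2@(2,4):A a3@(0,4):A a4@(0,5):B a5@(1,1):B a6@(3,2):A
t=2: a0@(0,0):B a1@(0,3):A a2@(2,4):A a3@(1,0):A a4@(1,2):B a5@(1,3):B a6@(3,2):A
t=3: a0@(0,1):B a1@(0,2):A a2@(0,4):A a3@(0,5):A a4@(1,1):B a5@(1,4):B a6@(3,2):A

no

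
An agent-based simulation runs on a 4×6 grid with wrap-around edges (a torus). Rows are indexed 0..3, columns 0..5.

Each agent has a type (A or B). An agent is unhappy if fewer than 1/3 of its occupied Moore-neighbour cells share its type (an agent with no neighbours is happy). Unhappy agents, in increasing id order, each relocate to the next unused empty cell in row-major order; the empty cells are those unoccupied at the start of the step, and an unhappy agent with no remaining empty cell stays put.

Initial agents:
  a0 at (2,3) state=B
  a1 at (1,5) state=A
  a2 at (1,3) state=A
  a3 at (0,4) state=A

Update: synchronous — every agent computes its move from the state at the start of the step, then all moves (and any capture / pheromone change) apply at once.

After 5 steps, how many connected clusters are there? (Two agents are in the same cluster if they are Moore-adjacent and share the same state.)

2

t=1: a0@(0,0):B a1@(1,5):A a2@(1,3):A a3@(0,4):A
t=2: a0@(0,1):B a1@(1,5):A a2@(1,3):A a3@(0,4):A
t=3: (unchanged — steady state)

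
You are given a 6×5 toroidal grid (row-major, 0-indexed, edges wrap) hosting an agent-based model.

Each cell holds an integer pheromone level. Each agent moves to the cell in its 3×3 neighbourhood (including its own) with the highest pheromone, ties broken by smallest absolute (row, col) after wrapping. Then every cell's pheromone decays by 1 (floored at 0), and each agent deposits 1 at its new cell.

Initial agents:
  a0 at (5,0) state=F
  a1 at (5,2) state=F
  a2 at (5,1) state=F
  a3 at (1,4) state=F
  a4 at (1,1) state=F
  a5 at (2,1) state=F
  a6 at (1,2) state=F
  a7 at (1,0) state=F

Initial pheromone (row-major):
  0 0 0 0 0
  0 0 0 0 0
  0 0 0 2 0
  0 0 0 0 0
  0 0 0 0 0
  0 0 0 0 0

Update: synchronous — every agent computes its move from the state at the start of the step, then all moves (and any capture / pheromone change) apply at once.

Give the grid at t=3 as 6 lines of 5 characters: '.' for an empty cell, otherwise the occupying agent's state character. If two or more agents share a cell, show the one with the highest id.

t=1: a0@(0,0) a1@(0,1) a2@(0,0) a3@(2,3) a4@(0,0) a5@(1,0) a6@(2,3) a7@(0,0) | pheromone: 4 1 0 0 0 / 1 0 0 0 0 / 0 0 0 3 0 / 0 0 0 0 0 / 0 0 0 0 0 / 0 0 0 0 0
t=2: a0@(0,0) a1@(0,0) a2@(0,0) a3@(2,3) a4@(0,0) a5@(0,0) a6@(2,3) a7@(0,0) | pheromone: 9 0 0 0 0 / 0 0 0 0 0 / 0 0 0 4 0 / 0 0 0 0 0 / 0 0 0 0 0 / 0 0 0 0 0
t=3: a0@(0,0) a1@(0,0) a2@(0,0) a3@(2,3) a4@(0,0) a5@(0,0) a6@(2,3) a7@(0,0) | pheromone: 14 0 0 0 0 / 0 0 0 0 0 / 0 0 0 5 0 / 0 0 0 0 0 / 0 0 0 0 0 / 0 0 0 0 0

F....
.....
...F.
.....
.....
.....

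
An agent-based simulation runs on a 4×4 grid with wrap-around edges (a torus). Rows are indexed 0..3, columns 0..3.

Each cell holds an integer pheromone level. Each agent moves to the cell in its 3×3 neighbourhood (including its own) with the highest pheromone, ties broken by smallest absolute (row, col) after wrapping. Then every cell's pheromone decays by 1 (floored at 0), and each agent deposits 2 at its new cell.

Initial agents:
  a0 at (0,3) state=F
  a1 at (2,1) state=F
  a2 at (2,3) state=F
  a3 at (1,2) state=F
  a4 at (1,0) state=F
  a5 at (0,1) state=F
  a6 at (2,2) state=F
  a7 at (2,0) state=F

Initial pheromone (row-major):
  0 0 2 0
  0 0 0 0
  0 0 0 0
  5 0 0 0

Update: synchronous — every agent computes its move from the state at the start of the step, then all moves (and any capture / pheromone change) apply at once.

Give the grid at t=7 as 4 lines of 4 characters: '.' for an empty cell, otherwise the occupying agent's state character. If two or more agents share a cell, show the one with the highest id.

t=1: a0@(3,0) a1@(3,0) a2@(3,0) a3@(0,2) a4@(0,0) a5@(3,0) a6@(1,1) a7@(3,0) | pheromone: 2 0 3 0 / 0 2 0 0 / 0 0 0 0 / 14 0 0 0
t=2: a0@(3,0) a1@(3,0) a2@(3,0) a3@(0,2) a4@(3,0) a5@(3,0) a6@(0,2) a7@(3,0) | pheromone: 1 0 6 0 / 0 1 0 0 / 0 0 0 0 / 25 0 0 0
t=3: a0@(3,0) a1@(3,0) a2@(3,0) a3@(0,2) a4@(3,0) a5@(3,0) a6@(0,2) a7@(3,0) | pheromone: 0 0 9 0 / 0 0 0 0 / 0 0 0 0 / 36 0 0 0
t=4: a0@(3,0) a1@(3,0) a2@(3,0) a3@(0,2) a4@(3,0) a5@(3,0) a6@(0,2) a7@(3,0) | pheromone: 0 0 12 0 / 0 0 0 0 / 0 0 0 0 / 47 0 0 0
t=5: a0@(3,0) a1@(3,0) a2@(3,0) a3@(0,2) a4@(3,0) a5@(3,0) a6@(0,2) a7@(3,0) | pheromone: 0 0 15 0 / 0 0 0 0 / 0 0 0 0 / 58 0 0 0
t=6: a0@(3,0) a1@(3,0) a2@(3,0) a3@(0,2) a4@(3,0) a5@(3,0) a6@(0,2) a7@(3,0) | pheromone: 0 0 18 0 / 0 0 0 0 / 0 0 0 0 / 69 0 0 0
t=7: a0@(3,0) a1@(3,0) a2@(3,0) a3@(0,2) a4@(3,0) a5@(3,0) a6@(0,2) a7@(3,0) | pheromone: 0 0 21 0 / 0 0 0 0 / 0 0 0 0 / 80 0 0 0

..F.
....
....
F...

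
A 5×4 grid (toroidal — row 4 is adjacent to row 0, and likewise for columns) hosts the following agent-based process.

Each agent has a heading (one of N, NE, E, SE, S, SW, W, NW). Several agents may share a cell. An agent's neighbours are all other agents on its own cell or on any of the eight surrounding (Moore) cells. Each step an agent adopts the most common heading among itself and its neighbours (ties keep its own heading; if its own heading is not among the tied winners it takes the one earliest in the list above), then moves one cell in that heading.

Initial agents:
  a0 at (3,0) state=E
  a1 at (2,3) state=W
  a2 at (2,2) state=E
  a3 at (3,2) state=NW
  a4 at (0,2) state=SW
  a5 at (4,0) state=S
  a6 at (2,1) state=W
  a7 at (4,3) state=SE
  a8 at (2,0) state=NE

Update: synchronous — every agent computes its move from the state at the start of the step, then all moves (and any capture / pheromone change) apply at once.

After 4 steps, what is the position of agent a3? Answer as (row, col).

t=1: a0@(3,3):W a1@(2,0):E a2@(2,1):W a3@(3,1):W a4@(1,1):SW a5@(0,0):S a6@(2,2):E a7@(0,0):SE a8@(2,3):W
t=2: a0@(3,2):W a1@(2,3):W a2@(2,0):W a3@(3,0):W a4@(1,2):E a5@(1,0):S a6@(2,1):W a7@(1,1):SE a8@(2,2):W
t=3: a0@(3,1):W a1@(2,2):W a2@(2,3):W a3@(3,3):W a4@(1,1):W a5@(1,3):W a6@(2,0):W a7@(1,0):W a8@(2,1):W
t=4: a0@(3,0):W a1@(2,1):W a2@(2,2):W a3@(3,2):W a4@(1,0):W a5@(1,2):W a6@(2,3):W a7@(1,3):W a8@(2,0):W

(3, 2)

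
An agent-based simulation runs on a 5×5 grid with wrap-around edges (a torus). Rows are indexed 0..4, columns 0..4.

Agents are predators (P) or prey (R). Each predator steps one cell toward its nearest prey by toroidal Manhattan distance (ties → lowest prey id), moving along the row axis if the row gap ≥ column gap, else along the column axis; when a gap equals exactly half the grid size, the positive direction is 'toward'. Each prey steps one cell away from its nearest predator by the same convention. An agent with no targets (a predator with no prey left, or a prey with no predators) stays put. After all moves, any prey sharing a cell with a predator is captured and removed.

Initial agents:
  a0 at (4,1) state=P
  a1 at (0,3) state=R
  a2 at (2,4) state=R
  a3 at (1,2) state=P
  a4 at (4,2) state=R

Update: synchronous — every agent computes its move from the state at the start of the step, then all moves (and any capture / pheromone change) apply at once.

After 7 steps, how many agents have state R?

3

t=1: a0@(4,2):P a1@(4,3):R a2@(2,0):R a3@(0,2):P a4@(4,3):R
t=2: a0@(4,3):P a1@(4,4):R a2@(1,0):R a3@(4,2):P a4@(4,4):R
t=3: a0@(4,4):P a1@(4,0):R a2@(2,0):R a3@(4,3):P a4@(4,0):R
t=4: a0@(4,0):P a1@(4,1):R a2@(1,0):R a3@(4,4):P a4@(4,1):R
t=5: a0@(4,1):P a1@(4,2):R a2@(2,0):R a3@(4,0):P a4@(4,2):R
t=6: a0@(4,2):P a1@(4,3):R a2@(1,0):R a3@(4,1):P a4@(4,3):R
t=7: a0@(4,3):P a1@(4,4):R a2@(2,0):R a3@(4,2):P a4@(4,4):R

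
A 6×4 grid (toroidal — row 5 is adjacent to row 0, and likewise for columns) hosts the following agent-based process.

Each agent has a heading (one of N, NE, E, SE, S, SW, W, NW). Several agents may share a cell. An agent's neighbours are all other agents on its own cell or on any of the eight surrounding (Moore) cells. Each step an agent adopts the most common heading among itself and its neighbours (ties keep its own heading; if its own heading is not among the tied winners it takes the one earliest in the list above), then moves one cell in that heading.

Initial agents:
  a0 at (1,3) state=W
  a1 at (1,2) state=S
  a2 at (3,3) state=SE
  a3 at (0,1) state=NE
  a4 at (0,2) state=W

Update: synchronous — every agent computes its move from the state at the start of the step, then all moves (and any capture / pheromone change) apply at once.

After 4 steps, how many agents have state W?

t=1: a0@(1,2):W a1@(1,1):W a2@(4,0):SE a3@(5,2):NE a4@(0,1):W
t=2: a0@(1,1):W a1@(1,0):W a2@(5,1):SE a3@(4,3):NE a4@(0,0):W
t=3: a0@(1,0):W a1@(1,3):W a2@(0,2):SE a3@(3,0):NE a4@(0,3):W
t=4: a0@(1,3):W a1@(1,2):W a2@(0,1):W a3@(2,1):NE a4@(0,2):W

4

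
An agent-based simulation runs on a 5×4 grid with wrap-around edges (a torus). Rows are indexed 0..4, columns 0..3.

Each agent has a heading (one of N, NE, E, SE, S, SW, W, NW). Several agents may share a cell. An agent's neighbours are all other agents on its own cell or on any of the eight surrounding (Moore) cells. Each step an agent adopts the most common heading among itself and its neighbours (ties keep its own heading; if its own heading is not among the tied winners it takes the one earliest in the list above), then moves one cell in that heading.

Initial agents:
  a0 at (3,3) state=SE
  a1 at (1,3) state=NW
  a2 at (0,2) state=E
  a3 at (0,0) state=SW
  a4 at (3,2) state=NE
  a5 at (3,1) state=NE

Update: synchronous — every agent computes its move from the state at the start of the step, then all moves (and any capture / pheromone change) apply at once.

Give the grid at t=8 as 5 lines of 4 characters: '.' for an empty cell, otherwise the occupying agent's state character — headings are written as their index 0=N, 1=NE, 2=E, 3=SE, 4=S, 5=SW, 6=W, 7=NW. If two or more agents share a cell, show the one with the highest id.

.11.
....
....
.1..
..11

t=1: a0@(4,0):SE a1@(0,2):NW a2@(0,3):E a3@(1,3):SW a4@(2,3):NE a5@(2,2):NE
t=2: a0@(0,1):SE a1@(4,1):NW a2@(0,0):E a3@(0,0):NE a4@(1,0):NE a5@(1,3):NE
t=3: a0@(4,2):NE a1@(3,0):NW a2@(4,1):NE a3@(4,1):NE a4@(0,1):NE a5@(0,0):NE
t=4: a0@(3,3):NE a1@(2,1):NE a2@(3,2):NE a3@(3,2):NE a4@(4,2):NE a5@(4,1):NE
t=5: a0@(2,0):NE a1@(1,2):NE a2@(2,3):NE a3@(2,3):NE a4@(3,3):NE a5@(3,2):NE
t=6: a0@(1,1):NE a1@(0,3):NE a2@(1,0):NE a3@(1,0):NE a4@(2,0):NE a5@(2,3):NE
t=7: a0@(0,2):NE a1@(4,0):NE a2@(0,1):NE a3@(0,1):NE a4@(1,1):NE a5@(1,0):NE
t=8: a0@(4,3):NE a1@(3,1):NE a2@(4,2):NE a3@(4,2):NE a4@(0,2):NE a5@(0,1):NE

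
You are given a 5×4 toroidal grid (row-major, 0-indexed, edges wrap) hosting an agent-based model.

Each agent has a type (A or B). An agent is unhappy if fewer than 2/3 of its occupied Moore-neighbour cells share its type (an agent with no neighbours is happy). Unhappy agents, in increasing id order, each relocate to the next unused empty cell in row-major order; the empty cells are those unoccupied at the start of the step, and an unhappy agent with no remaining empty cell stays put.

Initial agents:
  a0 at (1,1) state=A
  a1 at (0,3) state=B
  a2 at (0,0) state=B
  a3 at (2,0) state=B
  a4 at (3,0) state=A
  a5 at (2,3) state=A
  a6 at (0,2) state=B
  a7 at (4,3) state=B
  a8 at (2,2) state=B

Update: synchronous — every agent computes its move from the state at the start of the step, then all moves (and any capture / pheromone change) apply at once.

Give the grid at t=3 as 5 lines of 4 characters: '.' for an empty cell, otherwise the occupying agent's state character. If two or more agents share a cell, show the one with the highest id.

ABBB
A.A.
....
.BB.
...B

t=1: a0@(0,1):A a1@(0,3):B a2@(0,0):B a3@(1,0):B a4@(1,2):A a5@(1,3):A a6@(0,2):B a7@(4,3):B a8@(2,1):B
t=2: a0@(1,1):A a1@(0,3):B a2@(2,0):B a3@(2,2):B a4@(2,3):A a5@(3,0):A a6@(3,1):B a7@(4,3):B a8@(3,2):B
t=3: a0@(0,0):A a1@(0,3):B a2@(0,1):B a3@(0,2):B a4@(1,0):A a5@(1,2):A a6@(3,1):B a7@(4,3):B a8@(3,2):B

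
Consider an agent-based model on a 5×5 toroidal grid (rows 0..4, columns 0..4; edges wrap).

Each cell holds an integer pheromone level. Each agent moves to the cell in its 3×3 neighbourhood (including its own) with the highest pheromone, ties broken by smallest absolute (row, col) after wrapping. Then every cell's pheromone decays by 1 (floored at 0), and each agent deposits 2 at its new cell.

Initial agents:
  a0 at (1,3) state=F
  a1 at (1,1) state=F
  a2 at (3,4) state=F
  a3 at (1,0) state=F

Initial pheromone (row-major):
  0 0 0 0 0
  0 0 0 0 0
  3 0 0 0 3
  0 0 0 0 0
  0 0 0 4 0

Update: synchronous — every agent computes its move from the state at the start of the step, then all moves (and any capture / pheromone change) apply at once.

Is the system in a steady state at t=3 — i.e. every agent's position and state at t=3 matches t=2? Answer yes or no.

yes

t=1: a0@(2,4) a1@(2,0) a2@(4,3) a3@(2,0) | pheromone: 0 0 0 0 0 / 0 0 0 0 0 / 6 0 0 0 4 / 0 0 0 0 0 / 0 0 0 5 0
t=2: a0@(2,0) a1@(2,0) a2@(4,3) a3@(2,0) | pheromone: 0 0 0 0 0 / 0 0 0 0 0 / 11 0 0 0 3 / 0 0 0 0 0 / 0 0 0 6 0
t=3: a0@(2,0) a1@(2,0) a2@(4,3) a3@(2,0) | pheromone: 0 0 0 0 0 / 0 0 0 0 0 / 16 0 0 0 2 / 0 0 0 0 0 / 0 0 0 7 0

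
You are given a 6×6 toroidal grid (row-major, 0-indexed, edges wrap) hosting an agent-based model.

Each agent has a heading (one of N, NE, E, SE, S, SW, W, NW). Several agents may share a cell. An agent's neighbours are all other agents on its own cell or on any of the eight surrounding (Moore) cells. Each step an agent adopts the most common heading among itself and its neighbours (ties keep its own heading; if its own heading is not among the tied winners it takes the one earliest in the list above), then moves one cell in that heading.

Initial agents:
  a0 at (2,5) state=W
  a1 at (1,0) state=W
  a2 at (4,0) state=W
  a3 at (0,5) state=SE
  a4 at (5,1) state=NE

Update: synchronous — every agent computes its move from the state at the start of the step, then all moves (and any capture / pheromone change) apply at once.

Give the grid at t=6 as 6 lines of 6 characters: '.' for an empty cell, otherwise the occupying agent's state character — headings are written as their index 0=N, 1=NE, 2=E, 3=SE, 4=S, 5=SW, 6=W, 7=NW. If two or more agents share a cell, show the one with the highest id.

......
6.....
.....6
.....6
6.....
......

t=1: a0@(2,4):W a1@(1,5):W a2@(4,5):W a3@(1,0):SE a4@(4,2):NE
t=2: a0@(2,3):W a1@(1,4):W a2@(4,4):W a3@(2,1):SE a4@(3,3):NE
t=3: a0@(2,2):W a1@(1,3):W a2@(4,3):W a3@(3,2):SE a4@(3,2):W
t=4: a0@(2,1):W a1@(1,2):W a2@(4,2):W a3@(3,1):W a4@(3,1):W
t=5: a0@(2,0):W a1@(1,1):W a2@(4,1):W a3@(3,0):W a4@(3,0):W
t=6: a0@(2,5):W a1@(1,0):W a2@(4,0):W a3@(3,5):W a4@(3,5):W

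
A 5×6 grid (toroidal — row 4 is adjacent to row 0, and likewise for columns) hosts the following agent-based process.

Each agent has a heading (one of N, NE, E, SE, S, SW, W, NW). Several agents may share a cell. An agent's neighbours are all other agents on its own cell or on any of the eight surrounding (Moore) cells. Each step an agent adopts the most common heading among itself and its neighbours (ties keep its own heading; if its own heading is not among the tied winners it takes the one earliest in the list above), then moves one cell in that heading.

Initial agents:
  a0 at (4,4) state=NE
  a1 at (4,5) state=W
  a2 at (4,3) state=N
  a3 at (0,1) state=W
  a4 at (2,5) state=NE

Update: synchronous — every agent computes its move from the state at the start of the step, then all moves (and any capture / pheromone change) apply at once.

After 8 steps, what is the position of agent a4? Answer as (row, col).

t=1: a0@(3,5):NE a1@(4,4):W a2@(3,3):N a3@(0,0):W a4@(1,0):NE
t=2: a0@(2,0):NE a1@(4,3):W a2@(2,3):N a3@(0,5):W a4@(0,1):NE
t=3: a0@(1,1):NE a1@(4,2):W a2@(1,3):N a3@(0,4):W a4@(4,2):NE
t=4: a0@(0,2):NE a1@(4,1):W a2@(0,3):N a3@(0,3):W a4@(3,3):NE
t=5: a0@(0,1):W a1@(4,0):W a2@(4,3):N a3@(0,2):W a4@(2,4):NE
t=6: a0@(0,0):W a1@(4,5):W a2@(3,3):N a3@(0,1):W a4@(1,5):NE
t=7: a0@(0,5):W a1@(4,4):W a2@(2,3):N a3@(0,0):W a4@(0,0):NE
t=8: a0@(0,4):W a1@(4,3):W a2@(1,3):N a3@(0,5):W a4@(0,5):W

(0, 5)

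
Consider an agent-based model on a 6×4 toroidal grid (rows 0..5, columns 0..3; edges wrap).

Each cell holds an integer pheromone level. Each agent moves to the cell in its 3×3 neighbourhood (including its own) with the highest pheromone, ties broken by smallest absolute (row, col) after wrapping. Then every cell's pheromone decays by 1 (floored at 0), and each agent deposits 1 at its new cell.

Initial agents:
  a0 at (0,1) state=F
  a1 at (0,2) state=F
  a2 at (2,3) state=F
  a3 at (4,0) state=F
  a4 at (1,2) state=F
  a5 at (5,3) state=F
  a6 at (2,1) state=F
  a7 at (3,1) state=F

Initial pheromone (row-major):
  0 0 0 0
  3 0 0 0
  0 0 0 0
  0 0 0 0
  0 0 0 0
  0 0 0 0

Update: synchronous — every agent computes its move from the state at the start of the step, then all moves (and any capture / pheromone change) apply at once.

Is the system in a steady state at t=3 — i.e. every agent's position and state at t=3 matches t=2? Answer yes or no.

t=1: a0@(1,0) a1@(0,1) a2@(1,0) a3@(3,0) a4@(0,1) a5@(0,0) a6@(1,0) a7@(2,0) | pheromone: 1 2 0 0 / 5 0 0 0 / 1 0 0 0 / 1 0 0 0 / 0 0 0 0 / 0 0 0 0
t=2: a0@(1,0) a1@(1,0) a2@(1,0) a3@(2,0) a4@(1,0) a5@(1,0) a6@(1,0) a7@(1,0) | pheromone: 0 1 0 0 / 11 0 0 0 / 1 0 0 0 / 0 0 0 0 / 0 0 0 0 / 0 0 0 0
t=3: a0@(1,0) a1@(1,0) a2@(1,0) a3@(1,0) a4@(1,0) a5@(1,0) a6@(1,0) a7@(1,0) | pheromone: 0 0 0 0 / 18 0 0 0 / 0 0 0 0 / 0 0 0 0 / 0 0 0 0 / 0 0 0 0

no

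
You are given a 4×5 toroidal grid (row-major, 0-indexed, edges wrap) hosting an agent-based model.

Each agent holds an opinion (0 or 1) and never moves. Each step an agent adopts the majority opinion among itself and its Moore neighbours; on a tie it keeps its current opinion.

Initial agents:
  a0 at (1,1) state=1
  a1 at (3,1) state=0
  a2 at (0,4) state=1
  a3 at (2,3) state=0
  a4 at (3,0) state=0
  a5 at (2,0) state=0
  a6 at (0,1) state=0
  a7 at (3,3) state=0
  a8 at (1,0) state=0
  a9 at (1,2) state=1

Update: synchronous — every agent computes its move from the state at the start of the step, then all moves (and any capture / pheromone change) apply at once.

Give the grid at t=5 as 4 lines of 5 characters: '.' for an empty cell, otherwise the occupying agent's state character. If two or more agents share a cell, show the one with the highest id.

.0..0
000..
0..0.
00.0.

t=1: a0@(1,1):0 a1@(3,1):0 a2@(0,4):0 a3@(2,3):0 a4@(3,0):0 a5@(2,0):0 a6@(0,1):0 a7@(3,3):0 a8@(1,0):0 a9@(1,2):1
t=2: a0@(1,1):0 a1@(3,1):0 a2@(0,4):0 a3@(2,3):0 a4@(3,0):0 a5@(2,0):0 a6@(0,1):0 a7@(3,3):0 a8@(1,0):0 a9@(1,2):0
t=3: (unchanged — steady state)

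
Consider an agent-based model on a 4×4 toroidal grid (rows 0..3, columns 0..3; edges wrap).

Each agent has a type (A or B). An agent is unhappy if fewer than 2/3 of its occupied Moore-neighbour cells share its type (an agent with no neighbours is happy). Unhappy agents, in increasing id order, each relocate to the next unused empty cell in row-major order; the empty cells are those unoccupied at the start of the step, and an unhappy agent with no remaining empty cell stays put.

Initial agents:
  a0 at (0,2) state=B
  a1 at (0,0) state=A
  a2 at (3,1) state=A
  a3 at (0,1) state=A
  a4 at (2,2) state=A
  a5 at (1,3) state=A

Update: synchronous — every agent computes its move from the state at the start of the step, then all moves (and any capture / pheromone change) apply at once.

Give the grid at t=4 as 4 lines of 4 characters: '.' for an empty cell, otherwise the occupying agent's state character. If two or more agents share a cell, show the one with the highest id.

AAB.
...A
..A.
.A..

t=1: a0@(0,3):B a1@(0,0):A a2@(3,1):A a3@(0,1):A a4@(2,2):A a5@(1,3):A
t=2: a0@(0,2):B a1@(0,0):A a2@(3,1):A a3@(0,1):A a4@(2,2):A a5@(1,3):A
t=3: a0@(0,3):B a1@(0,0):A a2@(3,1):A a3@(0,1):A a4@(2,2):A a5@(1,3):A
t=4: a0@(0,2):B a1@(0,0):A a2@(3,1):A a3@(0,1):A a4@(2,2):A a5@(1,3):A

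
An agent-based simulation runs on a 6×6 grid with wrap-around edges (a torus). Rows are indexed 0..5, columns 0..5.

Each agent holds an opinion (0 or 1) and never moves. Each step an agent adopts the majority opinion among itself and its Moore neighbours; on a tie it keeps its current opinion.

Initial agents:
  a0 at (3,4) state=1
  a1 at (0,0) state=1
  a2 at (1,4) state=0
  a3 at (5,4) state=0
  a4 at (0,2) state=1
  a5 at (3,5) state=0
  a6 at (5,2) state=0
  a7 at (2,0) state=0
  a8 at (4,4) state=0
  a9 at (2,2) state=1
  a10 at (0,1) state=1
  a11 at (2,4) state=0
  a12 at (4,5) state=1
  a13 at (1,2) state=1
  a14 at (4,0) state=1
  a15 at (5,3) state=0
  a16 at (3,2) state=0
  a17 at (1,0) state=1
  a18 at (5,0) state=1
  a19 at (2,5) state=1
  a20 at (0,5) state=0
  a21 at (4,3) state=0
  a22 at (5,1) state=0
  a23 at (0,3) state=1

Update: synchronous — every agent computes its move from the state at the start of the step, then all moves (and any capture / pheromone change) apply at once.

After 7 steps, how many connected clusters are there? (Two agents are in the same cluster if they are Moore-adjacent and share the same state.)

t=1: a0@(3,4):0 a1@(0,0):1 a2@(1,4):0 a3@(5,4):0 a4@(0,2):1 a5@(3,5):0 a6@(5,2):0 a7@(2,0):0 a8@(4,4):0 a9@(2,2):1 a10@(0,1):1 a11@(2,4):0 a12@(4,5):1 a13@(1,2):1 a14@(4,0):1 a15@(5,3):0 a16@(3,2):0 a17@(1,0):1 a18@(5,0):1 a19@(2,5):0 a20@(0,5):0 a21@(4,3):0 a22@(5,1):1 a23@(0,3):0
t=2: a0@(3,4):0 a1@(0,0):1 a2@(1,4):0 a3@(5,4):0 a4@(0,2):1 a5@(3,5):0 a6@(5,2):0 a7@(2,0):0 a8@(4,4):0 a9@(2,2):1 a10@(0,1):1 a11@(2,4):0 a12@(4,5):0 a13@(1,2):1 a14@(4,0):1 a15@(5,3):0 a16@(3,2):0 a17@(1,0):1 a18@(5,0):1 a19@(2,5):0 a20@(0,5):0 a21@(4,3):0 a22@(5,1):1 a23@(0,3):0
t=3: (unchanged — steady state)

2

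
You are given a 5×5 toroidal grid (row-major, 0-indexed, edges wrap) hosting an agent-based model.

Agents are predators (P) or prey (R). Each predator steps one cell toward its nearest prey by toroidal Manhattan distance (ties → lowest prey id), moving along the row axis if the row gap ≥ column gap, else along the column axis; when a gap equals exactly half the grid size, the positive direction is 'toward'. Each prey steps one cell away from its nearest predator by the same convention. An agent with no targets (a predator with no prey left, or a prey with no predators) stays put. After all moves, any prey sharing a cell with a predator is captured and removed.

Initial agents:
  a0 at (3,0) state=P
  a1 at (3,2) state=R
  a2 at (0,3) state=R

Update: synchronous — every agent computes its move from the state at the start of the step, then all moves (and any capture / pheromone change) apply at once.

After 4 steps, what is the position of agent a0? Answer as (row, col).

(3, 4)

t=1: a0@(3,1):P a1@(3,3):R a2@(1,3):R
t=2: a0@(3,2):P a1@(3,4):R a2@(0,3):R
t=3: a0@(3,3):P a1@(3,0):R a2@(1,3):R
t=4: a0@(3,4):P a1@(3,1):R a2@(0,3):R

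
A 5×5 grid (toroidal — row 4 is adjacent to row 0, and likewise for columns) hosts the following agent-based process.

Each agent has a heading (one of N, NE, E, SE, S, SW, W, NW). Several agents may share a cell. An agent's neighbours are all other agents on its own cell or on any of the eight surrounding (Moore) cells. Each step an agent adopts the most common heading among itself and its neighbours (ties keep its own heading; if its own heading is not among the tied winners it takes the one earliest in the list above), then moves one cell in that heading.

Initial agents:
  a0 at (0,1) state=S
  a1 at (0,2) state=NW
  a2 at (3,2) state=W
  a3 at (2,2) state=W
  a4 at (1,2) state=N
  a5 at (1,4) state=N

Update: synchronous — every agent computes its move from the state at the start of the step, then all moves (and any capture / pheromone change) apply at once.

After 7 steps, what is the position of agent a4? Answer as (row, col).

(2, 4)

t=1: a0@(1,1):S a1@(4,1):NW a2@(3,1):W a3@(2,1):W a4@(0,2):N a5@(0,4):N
t=2: a0@(2,1):S a1@(3,0):NW a2@(3,0):W a3@(2,0):W a4@(4,2):N a5@(4,4):N
t=3: a0@(2,0):W a1@(3,4):W a2@(3,4):W a3@(2,4):W a4@(3,2):N a5@(3,4):N
t=4: a0@(2,4):W a1@(3,3):W a2@(3,3):W a3@(2,3):W a4@(2,2):N a5@(3,3):W
t=5: a0@(2,3):W a1@(3,2):W a2@(3,2):W a3@(2,2):W a4@(2,1):W a5@(3,2):W
t=6: a0@(2,2):W a1@(3,1):W a2@(3,1):W a3@(2,1):W a4@(2,0):W a5@(3,1):W
t=7: a0@(2,1):W a1@(3,0):W a2@(3,0):W a3@(2,0):W a4@(2,4):W a5@(3,0):W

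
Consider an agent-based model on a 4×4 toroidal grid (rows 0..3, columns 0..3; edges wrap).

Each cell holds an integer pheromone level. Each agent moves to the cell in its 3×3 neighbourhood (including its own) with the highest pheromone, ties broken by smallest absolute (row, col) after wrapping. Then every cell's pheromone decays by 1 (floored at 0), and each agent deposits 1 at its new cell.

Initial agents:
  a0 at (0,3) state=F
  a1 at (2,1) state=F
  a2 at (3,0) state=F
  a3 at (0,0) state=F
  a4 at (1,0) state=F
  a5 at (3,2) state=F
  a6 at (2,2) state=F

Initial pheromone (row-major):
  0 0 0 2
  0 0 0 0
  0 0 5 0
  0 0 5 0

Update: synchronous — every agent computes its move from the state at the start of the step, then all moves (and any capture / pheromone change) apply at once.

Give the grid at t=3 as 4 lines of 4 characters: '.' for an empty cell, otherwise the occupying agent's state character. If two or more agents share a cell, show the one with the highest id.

....
....
..F.
....

t=1: a0@(3,2) a1@(2,2) a2@(0,3) a3@(0,3) a4@(0,3) a5@(2,2) a6@(2,2) | pheromone: 0 0 0 4 / 0 0 0 0 / 0 0 7 0 / 0 0 5 0
t=2: a0@(2,2) a1@(2,2) a2@(3,2) a3@(3,2) a4@(3,2) a5@(2,2) a6@(2,2) | pheromone: 0 0 0 3 / 0 0 0 0 / 0 0 10 0 / 0 0 7 0
t=3: a0@(2,2) a1@(2,2) a2@(2,2) a3@(2,2) a4@(2,2) a5@(2,2) a6@(2,2) | pheromone: 0 0 0 2 / 0 0 0 0 / 0 0 16 0 / 0 0 6 0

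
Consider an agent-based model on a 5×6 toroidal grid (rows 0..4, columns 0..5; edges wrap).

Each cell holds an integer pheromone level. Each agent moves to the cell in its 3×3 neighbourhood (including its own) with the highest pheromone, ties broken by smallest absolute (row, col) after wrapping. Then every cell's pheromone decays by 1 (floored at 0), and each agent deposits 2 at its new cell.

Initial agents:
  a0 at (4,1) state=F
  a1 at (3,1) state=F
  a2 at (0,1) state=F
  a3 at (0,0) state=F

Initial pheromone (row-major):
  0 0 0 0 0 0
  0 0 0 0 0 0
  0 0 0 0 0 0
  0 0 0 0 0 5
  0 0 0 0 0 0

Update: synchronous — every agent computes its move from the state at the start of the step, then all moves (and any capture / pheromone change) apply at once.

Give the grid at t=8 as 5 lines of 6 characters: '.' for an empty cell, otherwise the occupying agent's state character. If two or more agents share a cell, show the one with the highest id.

F.....
......
......
.....F
......

t=1: a0@(0,0) a1@(2,0) a2@(0,0) a3@(0,0) | pheromone: 6 0 0 0 0 0 / 0 0 0 0 0 0 / 2 0 0 0 0 0 / 0 0 0 0 0 4 / 0 0 0 0 0 0
t=2: a0@(0,0) a1@(3,5) a2@(0,0) a3@(0,0) | pheromone: 11 0 0 0 0 0 / 0 0 0 0 0 0 / 1 0 0 0 0 0 / 0 0 0 0 0 5 / 0 0 0 0 0 0
t=3: a0@(0,0) a1@(3,5) a2@(0,0) a3@(0,0) | pheromone: 16 0 0 0 0 0 / 0 0 0 0 0 0 / 0 0 0 0 0 0 / 0 0 0 0 0 6 / 0 0 0 0 0 0
t=4: a0@(0,0) a1@(3,5) a2@(0,0) a3@(0,0) | pheromone: 21 0 0 0 0 0 / 0 0 0 0 0 0 / 0 0 0 0 0 0 / 0 0 0 0 0 7 / 0 0 0 0 0 0
t=5: a0@(0,0) a1@(3,5) a2@(0,0) a3@(0,0) | pheromone: 26 0 0 0 0 0 / 0 0 0 0 0 0 / 0 0 0 0 0 0 / 0 0 0 0 0 8 / 0 0 0 0 0 0
t=6: a0@(0,0) a1@(3,5) a2@(0,0) a3@(0,0) | pheromone: 31 0 0 0 0 0 / 0 0 0 0 0 0 / 0 0 0 0 0 0 / 0 0 0 0 0 9 / 0 0 0 0 0 0
t=7: a0@(0,0) a1@(3,5) a2@(0,0) a3@(0,0) | pheromone: 36 0 0 0 0 0 / 0 0 0 0 0 0 / 0 0 0 0 0 0 / 0 0 0 0 0 10 / 0 0 0 0 0 0
t=8: a0@(0,0) a1@(3,5) a2@(0,0) a3@(0,0) | pheromone: 41 0 0 0 0 0 / 0 0 0 0 0 0 / 0 0 0 0 0 0 / 0 0 0 0 0 11 / 0 0 0 0 0 0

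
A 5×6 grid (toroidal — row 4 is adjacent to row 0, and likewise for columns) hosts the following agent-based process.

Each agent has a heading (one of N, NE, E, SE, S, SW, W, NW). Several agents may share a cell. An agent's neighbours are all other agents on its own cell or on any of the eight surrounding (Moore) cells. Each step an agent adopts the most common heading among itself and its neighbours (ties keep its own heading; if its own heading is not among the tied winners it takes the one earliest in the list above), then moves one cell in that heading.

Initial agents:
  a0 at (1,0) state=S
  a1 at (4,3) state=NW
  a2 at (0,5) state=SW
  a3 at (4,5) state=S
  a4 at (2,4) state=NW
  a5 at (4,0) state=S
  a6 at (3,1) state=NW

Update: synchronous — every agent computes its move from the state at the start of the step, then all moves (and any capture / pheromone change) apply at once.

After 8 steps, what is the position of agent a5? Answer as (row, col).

t=1: a0@(2,0):S a1@(3,2):NW a2@(1,5):S a3@(0,5):S a4@(1,3):NW a5@(0,0):S a6@(2,0):NW
t=2: a0@(3,0):S a1@(2,1):NW a2@(2,5):S a3@(1,5):S a4@(0,2):NW a5@(1,0):S a6@(3,0):S
t=3: a0@(4,0):S a1@(3,1):S a2@(3,5):S a3@(2,5):S a4@(4,1):NW a5@(2,0):S a6@(4,0):S
t=4: a0@(0,0):S a1@(4,1):S a2@(4,5):S a3@(3,5):S a4@(0,1):S a5@(3,0):S a6@(0,0):S
t=5: a0@(1,0):S a1@(0,1):S a2@(0,5):S a3@(4,5):S a4@(1,1):S a5@(4,0):S a6@(1,0):S
t=6: a0@(2,0):S a1@(1,1):S a2@(1,5):S a3@(0,5):S a4@(2,1):S a5@(0,0):S a6@(2,0):S
t=7: a0@(3,0):S a1@(2,1):S a2@(2,5):S a3@(1,5):S a4@(3,1):S a5@(1,0):S a6@(3,0):S
t=8: a0@(4,0):S a1@(3,1):S a2@(3,5):S a3@(2,5):S a4@(4,1):S a5@(2,0):S a6@(4,0):S

(2, 0)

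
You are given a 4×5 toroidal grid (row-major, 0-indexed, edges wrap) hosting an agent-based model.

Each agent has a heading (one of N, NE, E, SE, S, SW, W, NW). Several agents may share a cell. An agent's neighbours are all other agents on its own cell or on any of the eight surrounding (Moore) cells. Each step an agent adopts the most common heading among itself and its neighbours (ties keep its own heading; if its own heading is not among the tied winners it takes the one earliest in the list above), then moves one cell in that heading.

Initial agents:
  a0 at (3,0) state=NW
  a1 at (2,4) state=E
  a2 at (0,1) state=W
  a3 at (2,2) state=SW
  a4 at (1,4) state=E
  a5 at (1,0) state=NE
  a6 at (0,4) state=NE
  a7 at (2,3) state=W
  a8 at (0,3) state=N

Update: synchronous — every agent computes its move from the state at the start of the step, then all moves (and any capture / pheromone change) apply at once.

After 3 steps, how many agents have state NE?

t=1: a0@(2,4):NW a1@(2,0):E a2@(0,0):W a3@(3,1):SW a4@(1,0):E a5@(0,1):NE a6@(3,0):NE a7@(2,4):E a8@(3,3):N
t=2: a0@(2,0):E a1@(2,1):E a2@(3,1):NE a3@(2,2):NE a4@(1,1):E a5@(3,2):NE a6@(2,1):NE a7@(2,0):E a8@(2,3):N
t=3: a0@(2,1):E a1@(2,2):E a2@(2,2):NE a3@(1,3):NE a4@(1,2):E a5@(2,3):NE a6@(1,2):NE a7@(2,1):E a8@(1,4):NE

5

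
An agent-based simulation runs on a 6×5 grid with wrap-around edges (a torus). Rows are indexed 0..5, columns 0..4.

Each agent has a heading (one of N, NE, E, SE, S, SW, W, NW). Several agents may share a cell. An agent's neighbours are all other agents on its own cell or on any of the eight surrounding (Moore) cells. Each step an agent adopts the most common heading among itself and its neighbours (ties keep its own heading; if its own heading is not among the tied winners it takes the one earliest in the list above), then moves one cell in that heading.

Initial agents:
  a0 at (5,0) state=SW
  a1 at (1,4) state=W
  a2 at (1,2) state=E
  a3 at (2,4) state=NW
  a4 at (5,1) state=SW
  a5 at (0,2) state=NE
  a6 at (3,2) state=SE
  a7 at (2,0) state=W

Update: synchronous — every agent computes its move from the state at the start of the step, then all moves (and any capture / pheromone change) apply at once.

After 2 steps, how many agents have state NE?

1

t=1: a0@(0,4):SW a1@(1,3):W a2@(1,3):E a3@(2,3):W a4@(0,0):SW a5@(5,3):NE a6@(4,3):SE a7@(2,4):W
t=2: a0@(1,3):SW a1@(1,2):W a2@(1,2):W a3@(2,2):W a4@(1,4):SW a5@(4,4):NE a6@(5,4):SE a7@(2,3):W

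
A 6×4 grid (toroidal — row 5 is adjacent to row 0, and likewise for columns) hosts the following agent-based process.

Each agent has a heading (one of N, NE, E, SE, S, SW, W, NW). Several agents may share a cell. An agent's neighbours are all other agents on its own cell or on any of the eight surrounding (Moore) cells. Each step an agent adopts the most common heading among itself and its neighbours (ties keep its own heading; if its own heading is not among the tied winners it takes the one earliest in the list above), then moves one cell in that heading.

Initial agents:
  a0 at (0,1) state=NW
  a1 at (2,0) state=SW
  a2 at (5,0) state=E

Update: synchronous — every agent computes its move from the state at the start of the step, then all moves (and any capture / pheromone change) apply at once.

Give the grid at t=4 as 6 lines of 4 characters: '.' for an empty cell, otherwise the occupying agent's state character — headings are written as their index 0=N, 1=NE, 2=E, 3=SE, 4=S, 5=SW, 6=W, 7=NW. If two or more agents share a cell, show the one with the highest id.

5...
....
.7..
....
....
2...

t=1: a0@(5,0):NW a1@(3,3):SW a2@(5,1):E
t=2: a0@(4,3):NW a1@(4,2):SW a2@(5,2):E
t=3: a0@(3,2):NW a1@(5,1):SW a2@(5,3):E
t=4: a0@(2,1):NW a1@(0,0):SW a2@(5,0):E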